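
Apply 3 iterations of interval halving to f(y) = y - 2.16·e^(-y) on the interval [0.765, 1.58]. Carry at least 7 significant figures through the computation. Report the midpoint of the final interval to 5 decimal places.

f(0.765000) = -0.240121, f(1.580000) = 1.135094 (opposite signs)
step 1: m = 1.172500, f(m) = 0.503781 > 0 → root in [0.765000, 1.172500]
step 2: m = 0.968750, f(m) = 0.148906 > 0 → root in [0.765000, 0.968750]
step 3: m = 0.866875, f(m) = -0.040893 < 0 → root in [0.866875, 0.968750]
Midpoint of [0.866875, 0.968750] = 0.917813

0.91781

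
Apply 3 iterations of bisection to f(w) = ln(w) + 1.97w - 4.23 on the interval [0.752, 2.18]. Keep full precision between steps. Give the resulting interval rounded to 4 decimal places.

f(0.752000) = -3.033579, f(2.180000) = 0.843925 (opposite signs)
step 1: m = 1.466000, f(m) = -0.959442 < 0 → root in [1.466000, 2.180000]
step 2: m = 1.823000, f(m) = -0.038207 < 0 → root in [1.823000, 2.180000]
step 3: m = 2.001500, f(m) = 0.406852 > 0 → root in [1.823000, 2.001500]

[1.8230, 2.0015]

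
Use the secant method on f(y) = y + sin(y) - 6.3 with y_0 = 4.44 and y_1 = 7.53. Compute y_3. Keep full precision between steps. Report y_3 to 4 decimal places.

6.3049

f(y_0) = -2.823131, f(y_1) = 2.177975
y_2 = 7.530000 - (2.177975)·(7.530000 - 4.440000)/(2.177975 - (-2.823131)) = 6.184309; f(y_2) = -0.214406
y_3 = 6.184309 - (-0.214406)·(6.184309 - 7.530000)/(-0.214406 - (2.177975)) = 6.304910; f(y_3) = 0.026634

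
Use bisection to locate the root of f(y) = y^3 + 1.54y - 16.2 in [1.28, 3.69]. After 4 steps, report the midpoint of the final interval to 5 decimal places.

2.25906

f(1.280000) = -12.131648, f(3.690000) = 39.726009 (opposite signs)
step 1: m = 2.485000, f(m) = 2.972334 > 0 → root in [1.280000, 2.485000]
step 2: m = 1.882500, f(m) = -6.629735 < 0 → root in [1.882500, 2.485000]
step 3: m = 2.183750, f(m) = -2.423236 < 0 → root in [2.183750, 2.485000]
step 4: m = 2.334375, f(m) = 0.115663 > 0 → root in [2.183750, 2.334375]
Midpoint of [2.183750, 2.334375] = 2.259062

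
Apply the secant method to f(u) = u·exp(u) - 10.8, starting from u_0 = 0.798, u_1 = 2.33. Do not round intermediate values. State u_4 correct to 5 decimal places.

f(u_0) = -9.027567, f(u_1) = 13.147604
u_2 = 2.330000 - (13.147604)·(2.330000 - 0.798000)/(13.147604 - (-9.027567)) = 1.421681; f(u_2) = -4.908439
u_3 = 1.421681 - (-4.908439)·(1.421681 - 2.330000)/(-4.908439 - (13.147604)) = 1.668603; f(u_3) = -1.948480
u_4 = 1.668603 - (-1.948480)·(1.668603 - 1.421681)/(-1.948480 - (-4.908439)) = 1.831146; f(u_4) = 0.628247

1.83115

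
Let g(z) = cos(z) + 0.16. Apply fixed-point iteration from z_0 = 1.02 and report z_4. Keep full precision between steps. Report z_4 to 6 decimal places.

0.889330

z_1 = g(1.020000) = 0.683366
z_2 = g(0.683366) = 0.935452
z_3 = g(0.935452) = 0.753455
z_4 = g(0.753455) = 0.889330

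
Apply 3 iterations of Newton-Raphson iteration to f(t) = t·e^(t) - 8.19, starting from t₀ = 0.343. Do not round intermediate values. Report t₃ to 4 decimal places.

2.8823

f'(t) = (t + 1)·e^(t)
t_0 = 0.343000: f = -7.706655, f' = 1.892514 → t_1 = 0.343000 - (-7.706655)/(1.892514) = 4.415179
t_1 = 4.415179: f = 356.930664, f' = 447.817340 → t_2 = 4.415179 - (356.930664)/(447.817340) = 3.618134
t_2 = 3.618134: f = 126.650512, f' = 172.108481 → t_3 = 3.618134 - (126.650512)/(172.108481) = 2.882258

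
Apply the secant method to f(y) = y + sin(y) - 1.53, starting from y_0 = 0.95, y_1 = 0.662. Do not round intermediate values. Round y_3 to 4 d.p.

Secant update: y_(k+1) = y_k − f(y_k)·(y_k − y_(k-1))/(f(y_k) − f(y_(k-1))).
f(y_0) = 0.233416, f(y_1) = -0.253304
y_2 = 0.662000 - (-0.253304)·(0.662000 - 0.950000)/(-0.253304 - (0.233416)) = 0.811884; f(y_2) = 0.007469
y_3 = 0.811884 - (0.007469)·(0.811884 - 0.662000)/(0.007469 - (-0.253304)) = 0.807591; f(y_3) = 0.000215

0.8076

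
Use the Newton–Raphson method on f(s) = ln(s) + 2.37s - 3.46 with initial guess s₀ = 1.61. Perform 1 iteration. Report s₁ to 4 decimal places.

1.3319

f'(s) = 1/s + 2.37
s_0 = 1.610000: f = 0.831934, f' = 2.991118 → s_1 = 1.610000 - (0.831934)/(2.991118) = 1.331865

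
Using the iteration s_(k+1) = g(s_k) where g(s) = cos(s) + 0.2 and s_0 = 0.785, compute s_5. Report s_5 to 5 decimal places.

0.87261

s_1 = g(0.785000) = 0.907388
s_2 = g(0.907388) = 0.815806
s_3 = g(0.815806) = 0.885282
s_4 = g(0.885282) = 0.833071
s_5 = g(0.833071) = 0.872606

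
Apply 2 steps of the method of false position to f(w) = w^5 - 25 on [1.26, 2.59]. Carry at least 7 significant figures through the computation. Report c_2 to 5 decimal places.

False-position update: c = (a·f(b) − b·f(a))/(f(b) − f(a)); replace the endpoint whose sign matches f(c).
f(1.260000) = -21.824203, f(2.590000) = 91.546389
step 1: c = 1.516029, f(c) = -16.991744 < 0 → new bracket [1.516029, 2.590000]
step 2: c = 1.684160, f(c) = -11.450689 < 0 → new bracket [1.684160, 2.590000]

1.68416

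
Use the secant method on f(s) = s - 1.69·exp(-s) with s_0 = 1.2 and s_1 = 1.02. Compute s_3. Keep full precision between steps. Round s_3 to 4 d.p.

0.7781

f(s_0) = 0.690982, f(s_1) = 0.410595
s_2 = 1.020000 - (0.410595)·(1.020000 - 1.200000)/(0.410595 - (0.690982)) = 0.756411; f(s_2) = -0.036787
s_3 = 0.756411 - (-0.036787)·(0.756411 - 1.020000)/(-0.036787 - (0.410595)) = 0.778085; f(s_3) = 0.001894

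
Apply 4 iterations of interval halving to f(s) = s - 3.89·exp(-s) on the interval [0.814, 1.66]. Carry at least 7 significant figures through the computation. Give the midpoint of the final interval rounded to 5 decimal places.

f(0.814000) = -0.909590, f(1.660000) = 0.920359 (opposite signs)
step 1: m = 1.237000, f(m) = 0.107913 > 0 → root in [0.814000, 1.237000]
step 2: m = 1.025500, f(m) = -0.369521 < 0 → root in [1.025500, 1.237000]
step 3: m = 1.131250, f(m) = -0.123780 < 0 → root in [1.131250, 1.237000]
step 4: m = 1.184125, f(m) = -0.006269 < 0 → root in [1.184125, 1.237000]
Midpoint of [1.184125, 1.237000] = 1.210562

1.21056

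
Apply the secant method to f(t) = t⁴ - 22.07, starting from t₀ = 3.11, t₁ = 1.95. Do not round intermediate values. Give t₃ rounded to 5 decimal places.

Secant update: t_(k+1) = t_k − f(t_k)·(t_k − t_(k-1))/(f(t_k) − f(t_(k-1))).
f(t_0) = 71.479518, f(t_1) = -7.610994
t_2 = 1.950000 - (-7.610994)·(1.950000 - 3.110000)/(-7.610994 - (71.479518)) = 2.061628; f(t_2) = -4.004848
t_3 = 2.061628 - (-4.004848)·(2.061628 - 1.950000)/(-4.004848 - (-7.610994)) = 2.185599; f(t_3) = 0.748221

2.18560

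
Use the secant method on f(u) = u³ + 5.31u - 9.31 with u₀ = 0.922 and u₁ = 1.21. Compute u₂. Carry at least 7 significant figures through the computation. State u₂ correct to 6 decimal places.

f(u_0) = -3.630403, f(u_1) = -1.113339
u_2 = 1.210000 - (-1.113339)·(1.210000 - 0.922000)/(-1.113339 - (-3.630403)) = 1.337387; f(u_2) = 0.183583

1.337387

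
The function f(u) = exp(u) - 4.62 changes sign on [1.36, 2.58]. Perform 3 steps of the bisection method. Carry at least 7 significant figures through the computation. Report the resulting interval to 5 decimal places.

[1.51250, 1.66500]

f(1.360000) = -0.723807, f(2.580000) = 8.577138 (opposite signs)
step 1: m = 1.970000, f(m) = 2.550676 > 0 → root in [1.360000, 1.970000]
step 2: m = 1.665000, f(m) = 0.665673 > 0 → root in [1.360000, 1.665000]
step 3: m = 1.512500, f(m) = -0.081938 < 0 → root in [1.512500, 1.665000]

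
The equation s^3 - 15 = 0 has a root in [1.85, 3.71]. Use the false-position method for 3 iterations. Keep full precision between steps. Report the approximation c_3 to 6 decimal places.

f(1.850000) = -8.668375, f(3.710000) = 36.064811
step 1: c = 2.210430, f(c) = -4.199839 < 0 → new bracket [2.210430, 3.710000]
step 2: c = 2.366844, f(c) = -1.741060 < 0 → new bracket [2.366844, 3.710000]
step 3: c = 2.428700, f(c) = -0.674115 < 0 → new bracket [2.428700, 3.710000]

2.428700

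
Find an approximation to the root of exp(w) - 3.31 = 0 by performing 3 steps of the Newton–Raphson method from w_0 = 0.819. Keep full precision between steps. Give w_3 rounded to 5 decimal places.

1.19695

f'(w) = exp(w)
w_0 = 0.819000: f = -1.041770, f' = 2.268230 → w_1 = 0.819000 - (-1.041770)/(2.268230) = 1.278287
w_1 = 1.278287: f = 0.280485, f' = 3.590485 → w_2 = 1.278287 - (0.280485)/(3.590485) = 1.200168
w_2 = 1.200168: f = 0.010676, f' = 3.320676 → w_3 = 1.200168 - (0.010676)/(3.320676) = 1.196953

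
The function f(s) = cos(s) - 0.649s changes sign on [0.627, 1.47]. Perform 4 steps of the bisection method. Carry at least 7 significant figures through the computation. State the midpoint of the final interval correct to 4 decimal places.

f(0.627000) = 0.402868, f(1.470000) = -0.853404 (opposite signs)
step 1: m = 1.048500, f(m) = -0.181605 < 0 → root in [0.627000, 1.048500]
step 2: m = 0.837750, f(m) = 0.125437 > 0 → root in [0.837750, 1.048500]
step 3: m = 0.943125, f(m) = -0.024827 < 0 → root in [0.837750, 0.943125]
step 4: m = 0.890437, f(m) = 0.051178 > 0 → root in [0.890437, 0.943125]
Midpoint of [0.890437, 0.943125] = 0.916781

0.9168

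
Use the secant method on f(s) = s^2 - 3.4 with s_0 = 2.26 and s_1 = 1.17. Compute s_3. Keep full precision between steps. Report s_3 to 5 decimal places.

Secant update: s_(k+1) = s_k − f(s_k)·(s_k − s_(k-1))/(f(s_k) − f(s_(k-1))).
f(s_0) = 1.707600, f(s_1) = -2.031100
s_2 = 1.170000 - (-2.031100)·(1.170000 - 2.260000)/(-2.031100 - (1.707600)) = 1.762157; f(s_2) = -0.294801
s_3 = 1.762157 - (-0.294801)·(1.762157 - 1.170000)/(-0.294801 - (-2.031100)) = 1.862698; f(s_3) = 0.069644

1.86270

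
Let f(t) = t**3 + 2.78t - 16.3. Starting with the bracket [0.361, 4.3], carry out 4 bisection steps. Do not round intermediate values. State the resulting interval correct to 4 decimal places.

f(0.361000) = -15.249374, f(4.300000) = 75.161000 (opposite signs)
step 1: m = 2.330500, f(m) = 2.836272 > 0 → root in [0.361000, 2.330500]
step 2: m = 1.345750, f(m) = -10.121604 < 0 → root in [1.345750, 2.330500]
step 3: m = 1.838125, f(m) = -4.979533 < 0 → root in [1.838125, 2.330500]
step 4: m = 2.084312, f(m) = -1.450610 < 0 → root in [2.084312, 2.330500]

[2.0843, 2.3305]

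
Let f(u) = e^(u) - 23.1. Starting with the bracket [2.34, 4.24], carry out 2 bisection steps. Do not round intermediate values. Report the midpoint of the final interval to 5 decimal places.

3.05250

f(2.340000) = -12.718763, f(4.240000) = 46.307852 (opposite signs)
step 1: m = 3.290000, f(m) = 3.742864 > 0 → root in [2.340000, 3.290000]
step 2: m = 2.815000, f(m) = -6.406824 < 0 → root in [2.815000, 3.290000]
Midpoint of [2.815000, 3.290000] = 3.052500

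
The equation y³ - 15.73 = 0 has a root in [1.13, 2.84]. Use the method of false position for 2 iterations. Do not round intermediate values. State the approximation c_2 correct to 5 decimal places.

f(1.130000) = -14.287103, f(2.840000) = 7.176304
step 1: c = 2.268260, f(c) = -4.059788 < 0 → new bracket [2.268260, 2.840000]
step 2: c = 2.474839, f(c) = -0.572028 < 0 → new bracket [2.474839, 2.840000]

2.47484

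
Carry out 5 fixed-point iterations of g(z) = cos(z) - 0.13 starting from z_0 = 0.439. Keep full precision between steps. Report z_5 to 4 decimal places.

0.6767

z_1 = g(0.439000) = 0.775177
z_2 = g(0.775177) = 0.584297
z_3 = g(0.584297) = 0.704100
z_4 = g(0.704100) = 0.632194
z_5 = g(0.632194) = 0.676733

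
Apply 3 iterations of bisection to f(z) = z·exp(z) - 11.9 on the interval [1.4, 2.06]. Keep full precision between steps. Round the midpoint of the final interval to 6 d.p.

1.853750

f(1.400000) = -6.222720, f(2.060000) = 4.262698 (opposite signs)
step 1: m = 1.730000, f(m) = -2.141669 < 0 → root in [1.730000, 2.060000]
step 2: m = 1.895000, f(m) = 0.706579 > 0 → root in [1.730000, 1.895000]
step 3: m = 1.812500, f(m) = -0.797091 < 0 → root in [1.812500, 1.895000]
Midpoint of [1.812500, 1.895000] = 1.853750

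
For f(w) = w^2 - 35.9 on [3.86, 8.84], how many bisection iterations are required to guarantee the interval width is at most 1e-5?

Initial width b − a = 8.84 − 3.86 = 4.980000.
After n steps the width is (b−a)/2^n; need (b−a)/2^n ≤ 1e-5.
So n ≥ log₂(4.980000/1e-5) = log₂(498000.0000) ≈ 18.9258.
Hence n = 19.

19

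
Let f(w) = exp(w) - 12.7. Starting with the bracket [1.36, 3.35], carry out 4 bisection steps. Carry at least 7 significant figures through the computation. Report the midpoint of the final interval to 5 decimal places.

f(1.360000) = -8.803807, f(3.350000) = 15.802734 (opposite signs)
step 1: m = 2.355000, f(m) = -2.161871 < 0 → root in [2.355000, 3.350000]
step 2: m = 2.852500, f(m) = 4.631055 > 0 → root in [2.355000, 2.852500]
step 3: m = 2.603750, f(m) = 0.814322 > 0 → root in [2.355000, 2.603750]
step 4: m = 2.479375, f(m) = -0.766197 < 0 → root in [2.479375, 2.603750]
Midpoint of [2.479375, 2.603750] = 2.541562

2.54156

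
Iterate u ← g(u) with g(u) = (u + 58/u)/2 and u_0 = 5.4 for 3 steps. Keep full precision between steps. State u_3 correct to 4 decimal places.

u_1 = g(5.400000) = 8.070370
u_2 = g(8.070370) = 7.628577
u_3 = g(7.628577) = 7.615784

7.6158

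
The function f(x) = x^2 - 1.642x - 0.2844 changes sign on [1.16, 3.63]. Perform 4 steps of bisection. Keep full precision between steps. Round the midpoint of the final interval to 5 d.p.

1.85469

f(1.160000) = -0.843520, f(3.630000) = 6.932040 (opposite signs)
step 1: m = 2.395000, f(m) = 1.519035 > 0 → root in [1.160000, 2.395000]
step 2: m = 1.777500, f(m) = -0.043549 < 0 → root in [1.777500, 2.395000]
step 3: m = 2.086250, f(m) = 0.642417 > 0 → root in [1.777500, 2.086250]
step 4: m = 1.931875, f(m) = 0.275602 > 0 → root in [1.777500, 1.931875]
Midpoint of [1.777500, 1.931875] = 1.854687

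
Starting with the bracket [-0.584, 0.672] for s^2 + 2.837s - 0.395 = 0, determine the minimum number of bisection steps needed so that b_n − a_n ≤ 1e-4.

14

Initial width b − a = 0.672 − -0.584 = 1.256000.
After n steps the width is (b−a)/2^n; need (b−a)/2^n ≤ 1e-4.
So n ≥ log₂(1.256000/1e-4) = log₂(12560.0000) ≈ 13.6165.
Hence n = 14.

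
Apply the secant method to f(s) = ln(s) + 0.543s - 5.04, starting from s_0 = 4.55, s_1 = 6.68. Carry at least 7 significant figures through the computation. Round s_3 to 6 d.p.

5.985979

Secant update: s_(k+1) = s_k − f(s_k)·(s_k − s_(k-1))/(f(s_k) − f(s_(k-1))).
f(s_0) = -1.054223, f(s_1) = 0.486358
s_2 = 6.680000 - (0.486358)·(6.680000 - 4.550000)/(0.486358 - (-1.054223)) = 6.007564; f(s_2) = 0.015126
s_3 = 6.007564 - (0.015126)·(6.007564 - 6.680000)/(0.015126 - (0.486358)) = 5.985979; f(s_3) = -0.000194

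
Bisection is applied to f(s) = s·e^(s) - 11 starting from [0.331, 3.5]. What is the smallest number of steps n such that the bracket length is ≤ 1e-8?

Initial width b − a = 3.5 − 0.331 = 3.169000.
After n steps the width is (b−a)/2^n; need (b−a)/2^n ≤ 1e-8.
So n ≥ log₂(3.169000/1e-8) = log₂(316900000.0000) ≈ 28.2395.
Hence n = 29.

29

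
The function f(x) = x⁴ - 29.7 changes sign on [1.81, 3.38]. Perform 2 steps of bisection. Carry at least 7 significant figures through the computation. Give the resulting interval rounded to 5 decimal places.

[2.20250, 2.59500]

f(1.810000) = -18.967169, f(3.380000) = 100.816915 (opposite signs)
step 1: m = 2.595000, f(m) = 15.647093 > 0 → root in [1.810000, 2.595000]
step 2: m = 2.202500, f(m) = -6.167738 < 0 → root in [2.202500, 2.595000]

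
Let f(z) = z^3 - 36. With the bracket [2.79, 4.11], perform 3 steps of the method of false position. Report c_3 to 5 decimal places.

False-position update: c = (a·f(b) − b·f(a))/(f(b) − f(a)); replace the endpoint whose sign matches f(c).
f(2.790000) = -14.282361, f(4.110000) = 33.426531
step 1: c = 3.185161, f(c) = -3.685729 < 0 → new bracket [3.185161, 4.110000]
step 2: c = 3.277010, f(c) = -0.808865 < 0 → new bracket [3.277010, 4.110000]
step 3: c = 3.296691, f(c) = -0.171009 < 0 → new bracket [3.296691, 4.110000]

3.29669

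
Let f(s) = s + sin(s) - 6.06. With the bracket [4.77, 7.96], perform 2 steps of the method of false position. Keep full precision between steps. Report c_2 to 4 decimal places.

f(4.770000) = -2.288341, f(7.960000) = 2.894385
step 1: c = 6.178488, f(c) = 0.013982 > 0 → new bracket [4.770000, 6.178488]
step 2: c = 6.169934, f(c) = -0.003075 < 0 → new bracket [6.169934, 6.178488]

6.1699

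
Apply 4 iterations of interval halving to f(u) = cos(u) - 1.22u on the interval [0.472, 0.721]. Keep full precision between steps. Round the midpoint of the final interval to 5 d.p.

0.65097

f(0.472000) = 0.314821, f(0.721000) = -0.128474 (opposite signs)
step 1: m = 0.596500, f(m) = 0.099577 > 0 → root in [0.596500, 0.721000]
step 2: m = 0.658750, f(m) = -0.012917 < 0 → root in [0.596500, 0.658750]
step 3: m = 0.627625, f(m) = 0.043722 > 0 → root in [0.627625, 0.658750]
step 4: m = 0.643188, f(m) = 0.015499 > 0 → root in [0.643188, 0.658750]
Midpoint of [0.643188, 0.658750] = 0.650969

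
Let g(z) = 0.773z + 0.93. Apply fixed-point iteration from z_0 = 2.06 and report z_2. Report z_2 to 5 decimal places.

z_1 = g(2.060000) = 2.522380
z_2 = g(2.522380) = 2.879800

2.87980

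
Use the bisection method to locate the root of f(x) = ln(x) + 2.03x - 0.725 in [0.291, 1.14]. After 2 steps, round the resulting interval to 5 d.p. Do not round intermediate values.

f(0.291000) = -1.368702, f(1.140000) = 1.720228 (opposite signs)
step 1: m = 0.715500, f(m) = 0.392691 > 0 → root in [0.291000, 0.715500]
step 2: m = 0.503250, f(m) = -0.390071 < 0 → root in [0.503250, 0.715500]

[0.50325, 0.71550]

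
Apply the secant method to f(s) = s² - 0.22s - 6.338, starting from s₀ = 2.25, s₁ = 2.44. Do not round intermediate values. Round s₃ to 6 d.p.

f(s_0) = -1.770500, f(s_1) = -0.921200
s_2 = 2.440000 - (-0.921200)·(2.440000 - 2.250000)/(-0.921200 - (-1.770500)) = 2.646085; f(s_2) = 0.081627
s_3 = 2.646085 - (0.081627)·(2.646085 - 2.440000)/(0.081627 - (-0.921200)) = 2.629310; f(s_3) = -0.003176

2.629310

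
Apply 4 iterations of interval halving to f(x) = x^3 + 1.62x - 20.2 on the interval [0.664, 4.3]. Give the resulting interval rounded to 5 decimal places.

[2.48200, 2.70925]

f(0.664000) = -18.831565, f(4.300000) = 66.273000 (opposite signs)
step 1: m = 2.482000, f(m) = -0.889236 < 0 → root in [2.482000, 4.300000]
step 2: m = 3.391000, f(m) = 24.286125 > 0 → root in [2.482000, 3.391000]
step 3: m = 2.936500, f(m) = 9.878664 > 0 → root in [2.482000, 2.936500]
step 4: m = 2.709250, f(m) = 4.074976 > 0 → root in [2.482000, 2.709250]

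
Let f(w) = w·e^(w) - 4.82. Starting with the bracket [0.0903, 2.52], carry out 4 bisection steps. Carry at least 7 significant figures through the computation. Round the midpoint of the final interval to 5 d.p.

1.38108

f(0.090300) = -4.721166, f(2.520000) = 26.500064 (opposite signs)
step 1: m = 1.305150, f(m) = -0.006291 < 0 → root in [1.305150, 2.520000]
step 2: m = 1.912575, f(m) = 8.129090 > 0 → root in [1.305150, 1.912575]
step 3: m = 1.608862, f(m) = 3.219685 > 0 → root in [1.305150, 1.608862]
step 4: m = 1.457006, f(m) = 1.435056 > 0 → root in [1.305150, 1.457006]
Midpoint of [1.305150, 1.457006] = 1.381078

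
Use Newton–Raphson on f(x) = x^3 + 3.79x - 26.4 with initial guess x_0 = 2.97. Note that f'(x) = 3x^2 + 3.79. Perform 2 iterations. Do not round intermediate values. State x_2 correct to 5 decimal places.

2.55734

x_0 = 2.970000: f = 11.054373, f' = 30.252700 → x_1 = 2.970000 - (11.054373)/(30.252700) = 2.604599
x_1 = 2.604599: f = 1.140858, f' = 24.141805 → x_2 = 2.604599 - (1.140858)/(24.141805) = 2.557342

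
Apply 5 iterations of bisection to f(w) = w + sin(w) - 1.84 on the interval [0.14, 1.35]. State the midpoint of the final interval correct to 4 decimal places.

0.9908

f(0.140000) = -1.560457, f(1.350000) = 0.485723 (opposite signs)
step 1: m = 0.745000, f(m) = -0.417028 < 0 → root in [0.745000, 1.350000]
step 2: m = 1.047500, f(m) = 0.073677 > 0 → root in [0.745000, 1.047500]
step 3: m = 0.896250, f(m) = -0.162760 < 0 → root in [0.896250, 1.047500]
step 4: m = 0.971875, f(m) = -0.042181 < 0 → root in [0.971875, 1.047500]
step 5: m = 1.009688, f(m) = 0.016353 > 0 → root in [0.971875, 1.009688]
Midpoint of [0.971875, 1.009688] = 0.990781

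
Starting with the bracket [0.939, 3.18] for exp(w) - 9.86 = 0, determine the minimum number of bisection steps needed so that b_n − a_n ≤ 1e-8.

28

Initial width b − a = 3.18 − 0.939 = 2.241000.
After n steps the width is (b−a)/2^n; need (b−a)/2^n ≤ 1e-8.
So n ≥ log₂(2.241000/1e-8) = log₂(224100000.0000) ≈ 27.7396.
Hence n = 28.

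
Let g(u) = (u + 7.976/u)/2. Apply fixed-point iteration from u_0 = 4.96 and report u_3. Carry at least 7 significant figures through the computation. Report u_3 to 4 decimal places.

u_1 = g(4.960000) = 3.284032
u_2 = g(3.284032) = 2.856377
u_3 = g(2.856377) = 2.824363

2.8244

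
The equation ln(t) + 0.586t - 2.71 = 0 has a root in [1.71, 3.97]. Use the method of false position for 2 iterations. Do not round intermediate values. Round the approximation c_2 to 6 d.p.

f(1.710000) = -1.171447, f(3.970000) = 0.995186
step 1: c = 2.931928, f(c) = 0.083770 > 0 → new bracket [1.710000, 2.931928]
step 2: c = 2.850380, f(c) = 0.007775 > 0 → new bracket [1.710000, 2.850380]

2.850380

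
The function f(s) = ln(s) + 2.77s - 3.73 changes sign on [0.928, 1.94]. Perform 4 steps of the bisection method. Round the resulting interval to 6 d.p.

f(0.928000) = -1.234164, f(1.940000) = 2.306488 (opposite signs)
step 1: m = 1.434000, f(m) = 0.602648 > 0 → root in [0.928000, 1.434000]
step 2: m = 1.181000, f(m) = -0.292268 < 0 → root in [1.181000, 1.434000]
step 3: m = 1.307500, f(m) = 0.159892 > 0 → root in [1.181000, 1.307500]
step 4: m = 1.244250, f(m) = -0.064895 < 0 → root in [1.244250, 1.307500]

[1.244250, 1.307500]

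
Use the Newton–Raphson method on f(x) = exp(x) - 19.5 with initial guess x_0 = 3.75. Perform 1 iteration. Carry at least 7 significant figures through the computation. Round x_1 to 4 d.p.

Newton update: x ← x − f(x)/f'(x).
f'(x) = exp(x)
x_0 = 3.750000: f = 23.021082, f' = 42.521082 → x_1 = 3.750000 - (23.021082)/(42.521082) = 3.208596

3.2086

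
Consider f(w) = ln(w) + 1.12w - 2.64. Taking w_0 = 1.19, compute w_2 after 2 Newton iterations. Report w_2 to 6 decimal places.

Newton update: w ← w − f(w)/f'(w).
f'(w) = 1/w + 1.12
w_0 = 1.190000: f = -1.133247, f' = 1.960336 → w_1 = 1.190000 - (-1.133247)/(1.960336) = 1.768088
w_1 = 1.768088: f = -0.089843, f' = 1.685583 → w_2 = 1.768088 - (-0.089843)/(1.685583) = 1.821389

1.821389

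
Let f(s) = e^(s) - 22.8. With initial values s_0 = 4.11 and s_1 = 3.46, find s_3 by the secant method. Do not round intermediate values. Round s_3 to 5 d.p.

3.14713

Secant update: s_(k+1) = s_k − f(s_k)·(s_k − s_(k-1))/(f(s_k) − f(s_(k-1))).
f(s_0) = 38.146718, f(s_1) = 9.016977
s_2 = 3.460000 - (9.016977)·(3.460000 - 4.110000)/(9.016977 - (38.146718)) = 3.258796; f(s_2) = 3.218180
s_3 = 3.258796 - (3.218180)·(3.258796 - 3.460000)/(3.218180 - (9.016977)) = 3.147132; f(s_3) = 0.469240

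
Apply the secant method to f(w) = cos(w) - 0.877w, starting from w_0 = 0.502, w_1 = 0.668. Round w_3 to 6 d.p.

0.796611

f(w_0) = 0.436368, f(w_1) = 0.199226
w_2 = 0.668000 - (0.199226)·(0.668000 - 0.502000)/(0.199226 - (0.436368)) = 0.807459; f(w_2) = -0.016805
w_3 = 0.807459 - (-0.016805)·(0.807459 - 0.668000)/(-0.016805 - (0.199226)) = 0.796611; f(w_3) = 0.000507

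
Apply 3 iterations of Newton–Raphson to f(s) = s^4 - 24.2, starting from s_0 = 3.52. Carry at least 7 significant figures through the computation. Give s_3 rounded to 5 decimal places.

2.23129

Newton update: s ← s − f(s)/f'(s).
f'(s) = 4s^3
s_0 = 3.520000: f = 129.322012, f' = 174.456832 → s_1 = 3.520000 - (129.322012)/(174.456832) = 2.778716
s_1 = 2.778716: f = 35.417919, f' = 85.820808 → s_2 = 2.778716 - (35.417919)/(85.820808) = 2.366020
s_2 = 2.366020: f = 7.138176, f' = 52.980405 → s_3 = 2.366020 - (7.138176)/(52.980405) = 2.231288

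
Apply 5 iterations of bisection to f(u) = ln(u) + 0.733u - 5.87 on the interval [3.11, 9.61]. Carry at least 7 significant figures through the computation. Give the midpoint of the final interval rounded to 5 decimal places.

5.64906

f(3.110000) = -2.455747, f(9.610000) = 3.436934 (opposite signs)
step 1: m = 6.360000, f(m) = 0.641908 > 0 → root in [3.110000, 6.360000]
step 2: m = 4.735000, f(m) = -0.844263 < 0 → root in [4.735000, 6.360000]
step 3: m = 5.547500, f(m) = -0.090335 < 0 → root in [5.547500, 6.360000]
step 4: m = 5.953750, f(m) = 0.278120 > 0 → root in [5.547500, 5.953750]
step 5: m = 5.750625, f(m) = 0.094517 > 0 → root in [5.547500, 5.750625]
Midpoint of [5.547500, 5.750625] = 5.649062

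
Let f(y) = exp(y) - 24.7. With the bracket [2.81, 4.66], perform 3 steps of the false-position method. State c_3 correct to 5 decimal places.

False-position update: c = (a·f(b) − b·f(a))/(f(b) − f(a)); replace the endpoint whose sign matches f(c).
f(2.810000) = -8.090082, f(4.660000) = 80.936082
step 1: c = 2.978115, f(c) = -5.049256 < 0 → new bracket [2.978115, 4.660000]
step 2: c = 3.076879, f(c) = -3.009393 < 0 → new bracket [3.076879, 4.660000]
step 3: c = 3.133633, f(c) = -1.742763 < 0 → new bracket [3.133633, 4.660000]

3.13363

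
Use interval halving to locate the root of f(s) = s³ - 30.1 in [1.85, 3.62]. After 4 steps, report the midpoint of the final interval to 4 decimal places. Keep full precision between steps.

f(1.850000) = -23.768375, f(3.620000) = 17.337928 (opposite signs)
step 1: m = 2.735000, f(m) = -9.641585 < 0 → root in [2.735000, 3.620000]
step 2: m = 3.177500, f(m) = 1.981649 > 0 → root in [2.735000, 3.177500]
step 3: m = 2.956250, f(m) = -4.264107 < 0 → root in [2.956250, 3.177500]
step 4: m = 3.066875, f(m) = -1.253826 < 0 → root in [3.066875, 3.177500]
Midpoint of [3.066875, 3.177500] = 3.122188

3.1222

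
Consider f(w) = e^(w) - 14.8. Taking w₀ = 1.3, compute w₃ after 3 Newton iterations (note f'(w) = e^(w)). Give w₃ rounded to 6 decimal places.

2.962397

w_0 = 1.300000: f = -11.130703, f' = 3.669297 → w_1 = 1.300000 - (-11.130703)/(3.669297) = 4.333471
w_1 = 4.333471: f = 61.408312, f' = 76.208312 → w_2 = 4.333471 - (61.408312)/(76.208312) = 3.527675
w_2 = 3.527675: f = 19.244724, f' = 34.044724 → w_3 = 3.527675 - (19.244724)/(34.044724) = 2.962397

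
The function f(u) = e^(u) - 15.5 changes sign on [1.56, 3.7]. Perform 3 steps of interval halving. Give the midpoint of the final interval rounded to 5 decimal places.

2.76375

f(1.560000) = -10.741179, f(3.700000) = 24.947304 (opposite signs)
step 1: m = 2.630000, f(m) = -1.626230 < 0 → root in [2.630000, 3.700000]
step 2: m = 3.165000, f(m) = 8.188744 > 0 → root in [2.630000, 3.165000]
step 3: m = 2.897500, f(m) = 2.628767 > 0 → root in [2.630000, 2.897500]
Midpoint of [2.630000, 2.897500] = 2.763750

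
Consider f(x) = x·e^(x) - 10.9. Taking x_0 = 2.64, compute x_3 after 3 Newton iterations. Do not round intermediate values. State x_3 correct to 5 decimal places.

f'(x) = (x + 1)·e^(x)
x_0 = 2.640000: f = 26.094858, f' = 51.008061 → x_1 = 2.640000 - (26.094858)/(51.008061) = 2.128417
x_1 = 2.128417: f = 6.982016, f' = 26.283572 → x_2 = 2.128417 - (6.982016)/(26.283572) = 1.862775
x_2 = 1.862775: f = 1.099231, f' = 18.440820 → x_3 = 1.862775 - (1.099231)/(18.440820) = 1.803167

1.80317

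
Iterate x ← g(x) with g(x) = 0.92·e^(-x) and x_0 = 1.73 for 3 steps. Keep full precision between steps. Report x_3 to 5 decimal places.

0.42108

x_1 = g(1.730000) = 0.163102
x_2 = g(0.163102) = 0.781544
x_3 = g(0.781544) = 0.421083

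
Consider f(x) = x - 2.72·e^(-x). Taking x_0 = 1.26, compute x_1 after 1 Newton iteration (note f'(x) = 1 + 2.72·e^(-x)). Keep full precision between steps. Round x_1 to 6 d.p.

Newton update: x ← x − f(x)/f'(x).
x_0 = 1.260000: f = 0.488461, f' = 1.771539 → x_1 = 1.260000 - (0.488461)/(1.771539) = 0.984273

0.984273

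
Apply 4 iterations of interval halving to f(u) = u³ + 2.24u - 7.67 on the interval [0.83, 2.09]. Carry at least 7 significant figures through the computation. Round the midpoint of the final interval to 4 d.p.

f(0.830000) = -5.239013, f(2.090000) = 6.140929 (opposite signs)
step 1: m = 1.460000, f(m) = -1.287464 < 0 → root in [1.460000, 2.090000]
step 2: m = 1.775000, f(m) = 1.898359 > 0 → root in [1.460000, 1.775000]
step 3: m = 1.617500, f(m) = 0.185075 > 0 → root in [1.460000, 1.617500]
step 4: m = 1.538750, f(m) = -0.579822 < 0 → root in [1.538750, 1.617500]
Midpoint of [1.538750, 1.617500] = 1.578125

1.5781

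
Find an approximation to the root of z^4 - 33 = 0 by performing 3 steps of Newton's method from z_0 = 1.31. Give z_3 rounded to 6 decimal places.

2.859505

f'(z) = 4z^3
z_0 = 1.310000: f = -30.055001, f' = 8.992364 → z_1 = 1.310000 - (-30.055001)/(8.992364) = 4.652280
z_1 = 4.652280: f = 435.450257, f' = 402.770452 → z_2 = 4.652280 - (435.450257)/(402.770452) = 3.571143
z_2 = 3.571143: f = 129.640549, f' = 182.171995 → z_3 = 3.571143 - (129.640549)/(182.171995) = 2.859505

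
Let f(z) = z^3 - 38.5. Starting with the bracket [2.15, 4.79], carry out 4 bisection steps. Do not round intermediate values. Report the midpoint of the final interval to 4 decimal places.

f(2.150000) = -28.561625, f(4.790000) = 71.402239 (opposite signs)
step 1: m = 3.470000, f(m) = 3.281923 > 0 → root in [2.150000, 3.470000]
step 2: m = 2.810000, f(m) = -16.311959 < 0 → root in [2.810000, 3.470000]
step 3: m = 3.140000, f(m) = -7.540856 < 0 → root in [3.140000, 3.470000]
step 4: m = 3.305000, f(m) = -2.399402 < 0 → root in [3.305000, 3.470000]
Midpoint of [3.305000, 3.470000] = 3.387500

3.3875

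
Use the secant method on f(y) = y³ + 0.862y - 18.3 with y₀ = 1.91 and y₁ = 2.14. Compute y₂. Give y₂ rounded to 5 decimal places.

2.64504

f(y_0) = -9.685709, f(y_1) = -6.654976
y_2 = 2.140000 - (-6.654976)·(2.140000 - 1.910000)/(-6.654976 - (-9.685709)) = 2.645041; f(y_2) = 2.485372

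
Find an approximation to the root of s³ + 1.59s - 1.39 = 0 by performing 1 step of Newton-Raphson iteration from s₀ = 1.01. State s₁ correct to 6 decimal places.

f'(s) = 3s² + 1.59
s_0 = 1.010000: f = 1.246201, f' = 4.650300 → s_1 = 1.010000 - (1.246201)/(4.650300) = 0.742017

0.742017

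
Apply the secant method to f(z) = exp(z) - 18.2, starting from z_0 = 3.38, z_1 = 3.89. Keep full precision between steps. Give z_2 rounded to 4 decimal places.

3.0884

Secant update: z_(k+1) = z_k − f(z_k)·(z_k − z_(k-1))/(f(z_k) − f(z_(k-1))).
f(z_0) = 11.170771, f(z_1) = 30.710887
z_2 = 3.890000 - (30.710887)·(3.890000 - 3.380000)/(30.710887 - (11.170771)) = 3.088441; f(z_2) = 3.742846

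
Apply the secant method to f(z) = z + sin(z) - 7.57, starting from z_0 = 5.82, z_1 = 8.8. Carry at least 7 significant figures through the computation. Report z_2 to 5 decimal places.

Secant update: z_(k+1) = z_k − f(z_k)·(z_k − z_(k-1))/(f(z_k) − f(z_(k-1))).
f(z_0) = -2.196800, f(z_1) = 1.814917
z_2 = 8.800000 - (1.814917)·(8.800000 - 5.820000)/(1.814917 - (-2.196800)) = 7.451836; f(z_2) = 0.802059

7.45184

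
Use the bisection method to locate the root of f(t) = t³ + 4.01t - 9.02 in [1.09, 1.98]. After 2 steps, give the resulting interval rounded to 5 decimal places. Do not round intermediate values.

f(1.090000) = -3.354071, f(1.980000) = 6.682192 (opposite signs)
step 1: m = 1.535000, f(m) = 0.752155 > 0 → root in [1.090000, 1.535000]
step 2: m = 1.312500, f(m) = -1.495889 < 0 → root in [1.312500, 1.535000]

[1.31250, 1.53500]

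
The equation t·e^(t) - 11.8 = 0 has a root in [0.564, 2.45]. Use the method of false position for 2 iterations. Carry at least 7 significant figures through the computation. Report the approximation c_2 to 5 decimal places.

f(0.564000) = -10.808663, f(2.450000) = 16.591449
step 1: c = 1.307980, f(c) = -6.962180 < 0 → new bracket [1.307980, 2.450000]
step 2: c = 1.645548, f(c) = -3.269727 < 0 → new bracket [1.645548, 2.450000]

1.64555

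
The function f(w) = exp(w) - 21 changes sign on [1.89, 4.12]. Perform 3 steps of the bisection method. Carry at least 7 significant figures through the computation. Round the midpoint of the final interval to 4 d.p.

f(1.890000) = -14.380631, f(4.120000) = 40.559242 (opposite signs)
step 1: m = 3.005000, f(m) = -0.813784 < 0 → root in [3.005000, 4.120000]
step 2: m = 3.562500, f(m) = 14.251215 > 0 → root in [3.005000, 3.562500]
step 3: m = 3.283750, f(m) = 5.675619 > 0 → root in [3.005000, 3.283750]
Midpoint of [3.005000, 3.283750] = 3.144375

3.1444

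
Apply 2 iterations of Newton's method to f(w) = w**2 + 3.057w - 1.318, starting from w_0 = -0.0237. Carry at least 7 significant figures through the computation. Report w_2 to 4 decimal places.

0.3839

f'(w) = 2w + 3.057
w_0 = -0.023700: f = -1.389889, f' = 3.009600 → w_1 = -0.023700 - (-1.389889)/(3.009600) = 0.438119
w_1 = 0.438119: f = 0.213276, f' = 3.933237 → w_2 = 0.438119 - (0.213276)/(3.933237) = 0.383894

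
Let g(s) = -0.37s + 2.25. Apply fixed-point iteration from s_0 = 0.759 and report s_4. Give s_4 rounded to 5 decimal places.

s_1 = g(0.759000) = 1.969170
s_2 = g(1.969170) = 1.521407
s_3 = g(1.521407) = 1.687079
s_4 = g(1.687079) = 1.625781

1.62578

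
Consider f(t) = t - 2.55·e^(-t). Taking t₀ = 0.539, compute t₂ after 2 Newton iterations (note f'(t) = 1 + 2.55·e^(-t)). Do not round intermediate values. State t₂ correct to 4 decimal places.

Newton update: t ← t − f(t)/f'(t).
t_0 = 0.539000: f = -0.948495, f' = 2.487495 → t_1 = 0.539000 - (-0.948495)/(2.487495) = 0.920305
t_1 = 0.920305: f = -0.095608, f' = 2.015913 → t_2 = 0.920305 - (-0.095608)/(2.015913) = 0.967732

0.9677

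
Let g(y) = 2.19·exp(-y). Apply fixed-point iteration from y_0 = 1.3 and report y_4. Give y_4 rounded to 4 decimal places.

1.1366

y_1 = g(1.300000) = 0.596845
y_2 = g(0.596845) = 1.205696
y_3 = g(1.205696) = 0.655869
y_4 = g(0.655869) = 1.136590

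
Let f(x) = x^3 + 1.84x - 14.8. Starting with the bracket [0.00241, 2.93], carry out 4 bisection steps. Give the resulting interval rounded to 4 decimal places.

f(0.002410) = -14.795566, f(2.930000) = 15.744957 (opposite signs)
step 1: m = 1.466205, f(m) = -8.950198 < 0 → root in [1.466205, 2.930000]
step 2: m = 2.198103, f(m) = -0.135019 < 0 → root in [2.198103, 2.930000]
step 3: m = 2.564051, f(m) = 6.774847 > 0 → root in [2.198103, 2.564051]
step 4: m = 2.381077, f(m) = 3.080761 > 0 → root in [2.198103, 2.381077]

[2.1981, 2.3811]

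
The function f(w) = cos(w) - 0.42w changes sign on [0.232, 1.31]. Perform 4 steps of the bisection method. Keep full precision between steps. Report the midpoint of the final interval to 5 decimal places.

1.07419

f(0.232000) = 0.875768, f(1.310000) = -0.292350 (opposite signs)
step 1: m = 0.771000, f(m) = 0.393394 > 0 → root in [0.771000, 1.310000]
step 2: m = 1.040500, f(m) = 0.068779 > 0 → root in [1.040500, 1.310000]
step 3: m = 1.175250, f(m) = -0.108293 < 0 → root in [1.040500, 1.175250]
step 4: m = 1.107875, f(m) = -0.018744 < 0 → root in [1.040500, 1.107875]
Midpoint of [1.040500, 1.107875] = 1.074187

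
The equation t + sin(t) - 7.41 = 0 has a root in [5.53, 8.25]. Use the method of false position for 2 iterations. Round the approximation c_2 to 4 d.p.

f(5.530000) = -2.563966, f(8.250000) = 1.762604
step 1: c = 7.141897, f(c) = 0.488899 > 0 → new bracket [5.530000, 7.141897]
step 2: c = 6.883761, f(c) = 0.038879 > 0 → new bracket [5.530000, 6.883761]

6.8838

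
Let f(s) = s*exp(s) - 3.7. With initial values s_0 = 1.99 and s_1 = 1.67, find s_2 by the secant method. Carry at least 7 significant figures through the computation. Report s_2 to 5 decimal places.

1.37900

f(s_0) = 10.857912, f(s_1) = 5.171320
s_2 = 1.670000 - (5.171320)·(1.670000 - 1.990000)/(5.171320 - (10.857912)) = 1.378996; f(s_2) = 1.775870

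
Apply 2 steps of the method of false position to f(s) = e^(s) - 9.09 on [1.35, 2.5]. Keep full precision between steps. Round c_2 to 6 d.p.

f(1.350000) = -5.232574, f(2.500000) = 3.092494
step 1: c = 2.072812, f(c) = -1.142860 < 0 → new bracket [2.072812, 2.500000]
step 2: c = 2.188084, f(c) = -0.171893 < 0 → new bracket [2.188084, 2.500000]

2.188084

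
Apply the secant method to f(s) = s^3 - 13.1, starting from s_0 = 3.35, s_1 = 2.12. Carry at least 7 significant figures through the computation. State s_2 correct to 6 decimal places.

2.276531

Secant update: s_(k+1) = s_k − f(s_k)·(s_k − s_(k-1))/(f(s_k) − f(s_(k-1))).
f(s_0) = 24.495375, f(s_1) = -3.571872
s_2 = 2.120000 - (-3.571872)·(2.120000 - 3.350000)/(-3.571872 - (24.495375)) = 2.276531; f(s_2) = -1.301661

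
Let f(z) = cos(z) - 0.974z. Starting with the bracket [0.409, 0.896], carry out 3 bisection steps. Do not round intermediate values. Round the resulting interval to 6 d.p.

f(0.409000) = 0.519153, f(0.896000) = -0.247966 (opposite signs)
step 1: m = 0.652500, f(m) = 0.159033 > 0 → root in [0.652500, 0.896000]
step 2: m = 0.774250, f(m) = -0.039174 < 0 → root in [0.652500, 0.774250]
step 3: m = 0.713375, f(m) = 0.061330 > 0 → root in [0.713375, 0.774250]

[0.713375, 0.774250]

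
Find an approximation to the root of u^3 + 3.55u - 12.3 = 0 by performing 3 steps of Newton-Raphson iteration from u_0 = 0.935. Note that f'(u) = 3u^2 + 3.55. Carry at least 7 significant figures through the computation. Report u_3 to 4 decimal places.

1.8077

Newton update: u ← u − f(u)/f'(u).
u_0 = 0.935000: f = -8.163350, f' = 6.172675 → u_1 = 0.935000 - (-8.163350)/(6.172675) = 2.257498
u_1 = 2.257498: f = 7.218996, f' = 18.838890 → u_2 = 2.257498 - (7.218996)/(18.838890) = 1.874301
u_2 = 1.874301: f = 0.938202, f' = 14.089017 → u_3 = 1.874301 - (0.938202)/(14.089017) = 1.807710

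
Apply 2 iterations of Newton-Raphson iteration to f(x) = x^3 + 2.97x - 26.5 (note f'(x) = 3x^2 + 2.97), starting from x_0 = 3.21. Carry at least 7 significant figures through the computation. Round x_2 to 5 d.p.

Newton update: x ← x − f(x)/f'(x).
x_0 = 3.210000: f = 16.109861, f' = 33.882300 → x_1 = 3.210000 - (16.109861)/(33.882300) = 2.734535
x_1 = 2.734535: f = 2.069541, f' = 25.403039 → x_2 = 2.734535 - (2.069541)/(25.403039) = 2.653066

2.65307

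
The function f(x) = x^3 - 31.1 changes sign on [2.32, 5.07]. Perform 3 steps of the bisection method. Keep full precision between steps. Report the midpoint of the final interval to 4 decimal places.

f(2.320000) = -18.612832, f(5.070000) = 99.223843 (opposite signs)
step 1: m = 3.695000, f(m) = 19.347927 > 0 → root in [2.320000, 3.695000]
step 2: m = 3.007500, f(m) = -3.896993 < 0 → root in [3.007500, 3.695000]
step 3: m = 3.351250, f(m) = 6.537475 > 0 → root in [3.007500, 3.351250]
Midpoint of [3.007500, 3.351250] = 3.179375

3.1794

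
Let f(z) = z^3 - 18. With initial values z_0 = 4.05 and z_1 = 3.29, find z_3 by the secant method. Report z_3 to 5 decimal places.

2.66932

f(z_0) = 48.430125, f(z_1) = 17.611289
z_2 = 3.290000 - (17.611289)·(3.290000 - 4.050000)/(17.611289 - (48.430125)) = 2.855701; f(z_2) = 5.288330
z_3 = 2.855701 - (5.288330)·(2.855701 - 3.290000)/(5.288330 - (17.611289)) = 2.669324; f(z_3) = 1.019719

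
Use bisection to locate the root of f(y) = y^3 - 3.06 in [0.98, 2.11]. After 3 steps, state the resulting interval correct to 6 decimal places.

f(0.980000) = -2.118808, f(2.110000) = 6.333931 (opposite signs)
step 1: m = 1.545000, f(m) = 0.627954 > 0 → root in [0.980000, 1.545000]
step 2: m = 1.262500, f(m) = -1.047693 < 0 → root in [1.262500, 1.545000]
step 3: m = 1.403750, f(m) = -0.293891 < 0 → root in [1.403750, 1.545000]

[1.403750, 1.545000]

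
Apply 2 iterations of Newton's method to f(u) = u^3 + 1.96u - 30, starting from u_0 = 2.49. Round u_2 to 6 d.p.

f'(u) = 3u^2 + 1.96
u_0 = 2.490000: f = -9.681351, f' = 20.560300 → u_1 = 2.490000 - (-9.681351)/(20.560300) = 2.960876
u_1 = 2.960876: f = 1.760684, f' = 28.260359 → u_2 = 2.960876 - (1.760684)/(28.260359) = 2.898574

2.898574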